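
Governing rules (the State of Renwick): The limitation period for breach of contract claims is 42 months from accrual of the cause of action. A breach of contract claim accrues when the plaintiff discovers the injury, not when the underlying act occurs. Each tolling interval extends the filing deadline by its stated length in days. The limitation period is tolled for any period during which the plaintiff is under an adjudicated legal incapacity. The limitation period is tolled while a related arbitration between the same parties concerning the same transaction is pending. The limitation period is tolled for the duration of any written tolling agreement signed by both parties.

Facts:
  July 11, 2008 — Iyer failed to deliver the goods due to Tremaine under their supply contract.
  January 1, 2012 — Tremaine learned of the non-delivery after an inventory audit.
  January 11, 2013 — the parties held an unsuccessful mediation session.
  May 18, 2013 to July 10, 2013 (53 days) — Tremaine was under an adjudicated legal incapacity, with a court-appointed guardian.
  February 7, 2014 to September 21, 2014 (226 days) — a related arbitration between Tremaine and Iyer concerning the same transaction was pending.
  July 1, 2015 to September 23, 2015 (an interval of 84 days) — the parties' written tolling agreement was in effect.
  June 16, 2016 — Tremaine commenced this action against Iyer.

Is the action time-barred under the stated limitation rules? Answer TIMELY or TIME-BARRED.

TIMELY

Accrual is tied to discovery, so the period began on January 1, 2012 rather than on July 11, 2008 when the act occurred.
42 months from January 1, 2012 is July 1, 2015.
The plaintiff's legal incapacity from May 18, 2013 to July 10, 2013 tolled the period for 53 days, extending the deadline to August 23, 2015.
The pending related arbitration from February 7, 2014 to September 21, 2014 tolled the period for 226 days, extending the deadline to April 5, 2016.
Because the written tolling agreement ran from July 1, 2015 to September 23, 2015, the deadline is extended by 84 days to June 28, 2016.
None of the other events listed affects the running of the period under the stated rules.
Filing on June 16, 2016 beat the June 28, 2016 deadline — the action is timely.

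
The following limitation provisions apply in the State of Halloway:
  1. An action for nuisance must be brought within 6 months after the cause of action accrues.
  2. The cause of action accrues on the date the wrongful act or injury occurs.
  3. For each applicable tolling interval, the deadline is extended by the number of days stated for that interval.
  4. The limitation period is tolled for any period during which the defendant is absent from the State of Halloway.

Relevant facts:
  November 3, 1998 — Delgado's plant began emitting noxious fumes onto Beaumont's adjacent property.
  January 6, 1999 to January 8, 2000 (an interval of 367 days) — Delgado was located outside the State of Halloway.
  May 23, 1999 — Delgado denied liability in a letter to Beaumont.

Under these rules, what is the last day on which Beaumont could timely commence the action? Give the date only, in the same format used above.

May 4, 2000

The cause of action accrued on November 3, 1998, the date of the act.
The untolled deadline — 6 months after November 3, 1998 — is May 3, 1999.
The defendant's absence from the jurisdiction from January 6, 1999 to January 8, 2000 tolled the period for 367 days, extending the deadline to May 4, 2000.
Nothing else in the chronology tolls or restarts the period.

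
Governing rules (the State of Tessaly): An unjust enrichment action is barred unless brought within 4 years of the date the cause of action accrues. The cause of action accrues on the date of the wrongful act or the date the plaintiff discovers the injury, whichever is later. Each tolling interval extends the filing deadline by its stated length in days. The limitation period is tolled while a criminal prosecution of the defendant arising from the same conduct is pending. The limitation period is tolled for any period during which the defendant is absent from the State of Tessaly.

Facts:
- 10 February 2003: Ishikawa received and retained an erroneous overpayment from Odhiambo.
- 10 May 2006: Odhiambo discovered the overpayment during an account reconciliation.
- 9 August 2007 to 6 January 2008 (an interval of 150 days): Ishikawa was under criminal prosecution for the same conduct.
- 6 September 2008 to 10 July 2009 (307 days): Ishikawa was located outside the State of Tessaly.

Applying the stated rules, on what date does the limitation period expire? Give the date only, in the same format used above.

10 August 2011

The claim accrued on 10 May 2006 — the later of the 10 February 2003 act and the 10 May 2006 discovery.
The untolled deadline — 4 years after 10 May 2006 — is 10 May 2010.
The period was tolled for 150 days by the pending criminal prosecution (9 August 2007 to 6 January 2008), pushing the deadline to 7 October 2010.
The defendant's absence from the jurisdiction from 6 September 2008 to 10 July 2009 tolled the period for 307 days, extending the deadline to 10 August 2011.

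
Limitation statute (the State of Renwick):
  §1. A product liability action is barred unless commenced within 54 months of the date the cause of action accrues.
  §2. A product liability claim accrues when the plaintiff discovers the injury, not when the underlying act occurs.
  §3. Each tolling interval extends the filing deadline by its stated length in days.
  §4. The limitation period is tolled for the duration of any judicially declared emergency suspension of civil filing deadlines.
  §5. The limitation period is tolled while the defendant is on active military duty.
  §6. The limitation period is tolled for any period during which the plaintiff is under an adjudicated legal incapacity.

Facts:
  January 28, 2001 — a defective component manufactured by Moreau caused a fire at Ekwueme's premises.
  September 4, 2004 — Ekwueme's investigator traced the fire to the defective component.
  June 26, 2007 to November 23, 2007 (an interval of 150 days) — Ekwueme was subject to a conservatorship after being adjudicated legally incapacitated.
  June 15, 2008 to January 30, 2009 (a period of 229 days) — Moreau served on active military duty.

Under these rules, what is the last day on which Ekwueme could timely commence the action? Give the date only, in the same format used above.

Under the discovery rule, the claim accrued on September 4, 2004, when Ekwueme discovered the injury — not on the January 28, 2001 date of the underlying act.
Adding the 54 months base period to September 4, 2004 gives a deadline of March 4, 2009, before any tolling.
Because the plaintiff's legal incapacity ran from June 26, 2007 to November 23, 2007, the deadline is extended by 150 days to August 1, 2009.
Because the defendant's active military service ran from June 15, 2008 to January 30, 2009, the deadline is extended by 229 days to March 18, 2010.

March 18, 2010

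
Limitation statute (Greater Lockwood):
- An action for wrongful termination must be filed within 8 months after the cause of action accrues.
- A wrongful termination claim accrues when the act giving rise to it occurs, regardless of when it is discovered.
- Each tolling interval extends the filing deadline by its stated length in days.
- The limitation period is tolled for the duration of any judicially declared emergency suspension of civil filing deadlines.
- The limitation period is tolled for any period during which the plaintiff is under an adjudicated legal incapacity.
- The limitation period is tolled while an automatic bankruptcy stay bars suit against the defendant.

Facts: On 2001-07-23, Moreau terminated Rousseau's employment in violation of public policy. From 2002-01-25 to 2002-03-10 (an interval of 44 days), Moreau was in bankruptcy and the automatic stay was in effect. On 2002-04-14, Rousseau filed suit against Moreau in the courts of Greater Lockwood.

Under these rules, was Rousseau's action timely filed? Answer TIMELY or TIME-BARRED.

The claim accrued on 2001-07-23, when the wrongful act occurred.
Adding the 8 months base period to 2001-07-23 gives a deadline of 2002-03-23, before any tolling.
The period was tolled for 44 days by the automatic bankruptcy stay (2002-01-25 to 2002-03-10), pushing the deadline to 2002-05-06.
Rousseau filed on 2002-04-14, before the 2002-05-06 deadline, so the action is timely.

TIMELY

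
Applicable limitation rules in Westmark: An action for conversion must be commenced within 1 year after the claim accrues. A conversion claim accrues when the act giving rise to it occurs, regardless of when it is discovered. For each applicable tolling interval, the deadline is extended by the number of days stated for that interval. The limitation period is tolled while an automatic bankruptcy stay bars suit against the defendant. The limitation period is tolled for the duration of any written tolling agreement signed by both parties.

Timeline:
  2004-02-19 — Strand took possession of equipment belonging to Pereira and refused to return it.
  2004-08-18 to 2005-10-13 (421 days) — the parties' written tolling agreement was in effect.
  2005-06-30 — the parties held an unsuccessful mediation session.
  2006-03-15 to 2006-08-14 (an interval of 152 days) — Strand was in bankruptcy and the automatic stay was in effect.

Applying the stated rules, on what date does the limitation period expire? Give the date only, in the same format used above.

The claim accrued on 2004-02-19, when the wrongful act occurred.
1 year from 2004-02-19 is 2005-02-19.
The period was tolled for 421 days by the written tolling agreement (2004-08-18 to 2005-10-13), pushing the deadline to 2006-04-16.
Because the automatic bankruptcy stay ran from 2006-03-15 to 2006-08-14, the deadline is extended by 152 days to 2006-09-15.
Nothing else in the chronology tolls or restarts the period.

2006-09-15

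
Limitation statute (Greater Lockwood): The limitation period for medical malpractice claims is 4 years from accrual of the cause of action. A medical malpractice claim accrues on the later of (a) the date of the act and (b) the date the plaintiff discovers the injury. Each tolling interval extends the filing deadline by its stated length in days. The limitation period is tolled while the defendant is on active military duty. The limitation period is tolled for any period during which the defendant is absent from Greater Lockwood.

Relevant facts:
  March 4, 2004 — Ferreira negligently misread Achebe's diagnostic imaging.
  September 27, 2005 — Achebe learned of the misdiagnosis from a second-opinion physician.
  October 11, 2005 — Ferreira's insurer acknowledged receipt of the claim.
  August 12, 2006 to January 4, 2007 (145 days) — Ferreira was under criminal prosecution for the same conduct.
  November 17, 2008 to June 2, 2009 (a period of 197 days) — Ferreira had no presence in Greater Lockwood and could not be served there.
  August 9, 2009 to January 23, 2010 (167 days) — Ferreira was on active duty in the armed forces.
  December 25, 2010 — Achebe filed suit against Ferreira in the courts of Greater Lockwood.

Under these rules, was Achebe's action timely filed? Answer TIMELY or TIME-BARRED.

TIME-BARRED

The claim accrued on September 27, 2005 — the later of the March 4, 2004 act and the September 27, 2005 discovery.
4 years from September 27, 2005 is September 27, 2009.
The period was tolled for 197 days by the defendant's absence from the jurisdiction (November 17, 2008 to June 2, 2009), pushing the deadline to April 12, 2010.
The period was tolled for 167 days by the defendant's active military service (August 9, 2009 to January 23, 2010), pushing the deadline to September 26, 2010.
Although a criminal prosecution ran from August 12, 2006 to January 4, 2007, the stated rules do not make that a tolling event, so it is disregarded.
Nothing else in the chronology tolls or restarts the period.
The December 25, 2010 filing falls after the September 26, 2010 deadline; the claim is time-barred.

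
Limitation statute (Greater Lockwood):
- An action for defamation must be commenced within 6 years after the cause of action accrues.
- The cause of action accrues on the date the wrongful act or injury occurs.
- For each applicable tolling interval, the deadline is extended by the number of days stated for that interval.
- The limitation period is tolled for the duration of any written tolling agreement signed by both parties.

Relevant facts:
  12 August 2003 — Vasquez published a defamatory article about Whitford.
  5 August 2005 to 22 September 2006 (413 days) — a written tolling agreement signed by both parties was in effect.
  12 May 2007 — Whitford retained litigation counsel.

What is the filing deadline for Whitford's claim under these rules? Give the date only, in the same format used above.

29 September 2010

The claim accrued on 12 August 2003, when the wrongful act occurred.
Adding the 6 years base period to 12 August 2003 gives a deadline of 12 August 2009, before any tolling.
The period was tolled for 413 days by the written tolling agreement (5 August 2005 to 22 September 2006), pushing the deadline to 29 September 2010.
Nothing else in the chronology tolls or restarts the period.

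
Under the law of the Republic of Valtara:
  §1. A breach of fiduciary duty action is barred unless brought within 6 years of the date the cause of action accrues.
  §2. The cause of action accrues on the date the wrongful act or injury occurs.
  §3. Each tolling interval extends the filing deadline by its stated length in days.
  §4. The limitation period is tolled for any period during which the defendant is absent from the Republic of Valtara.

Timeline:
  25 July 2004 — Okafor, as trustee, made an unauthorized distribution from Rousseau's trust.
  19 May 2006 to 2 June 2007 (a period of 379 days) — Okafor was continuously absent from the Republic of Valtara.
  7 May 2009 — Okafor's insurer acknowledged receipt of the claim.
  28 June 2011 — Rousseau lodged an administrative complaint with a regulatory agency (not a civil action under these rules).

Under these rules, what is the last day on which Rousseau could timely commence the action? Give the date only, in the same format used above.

8 August 2011

The claim accrued on 25 July 2004, when the wrongful act occurred.
The untolled deadline — 6 years after 25 July 2004 — is 25 July 2010.
The period was tolled for 379 days by the defendant's absence from the jurisdiction (19 May 2006 to 2 June 2007), pushing the deadline to 8 August 2011.
None of the other events listed affects the running of the period under the stated rules.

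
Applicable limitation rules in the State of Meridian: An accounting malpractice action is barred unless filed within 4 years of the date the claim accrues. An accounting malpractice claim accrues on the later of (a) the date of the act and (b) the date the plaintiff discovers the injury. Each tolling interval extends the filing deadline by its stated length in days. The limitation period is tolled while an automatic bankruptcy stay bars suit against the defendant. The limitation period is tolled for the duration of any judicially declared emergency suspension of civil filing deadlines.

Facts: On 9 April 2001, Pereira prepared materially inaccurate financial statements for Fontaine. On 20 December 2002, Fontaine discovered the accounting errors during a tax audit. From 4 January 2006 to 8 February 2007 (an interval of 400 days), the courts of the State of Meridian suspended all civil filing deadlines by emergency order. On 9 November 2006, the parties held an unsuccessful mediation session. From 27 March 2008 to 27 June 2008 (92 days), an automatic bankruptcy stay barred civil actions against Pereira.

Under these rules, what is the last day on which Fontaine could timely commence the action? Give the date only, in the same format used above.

Taking the later of the act (9 April 2001) and discovery (20 December 2002), the claim accrued on 20 December 2002.
4 years from 20 December 2002 is 20 December 2006.
The emergency suspension of filing deadlines from 4 January 2006 to 8 February 2007 tolled the period for 400 days, extending the deadline to 24 January 2008.
The automatic bankruptcy stay from 27 March 2008 to 27 June 2008 began after the period had already run on 24 January 2008, so it has no tolling effect.
None of the other events listed affects the running of the period under the stated rules.

24 January 2008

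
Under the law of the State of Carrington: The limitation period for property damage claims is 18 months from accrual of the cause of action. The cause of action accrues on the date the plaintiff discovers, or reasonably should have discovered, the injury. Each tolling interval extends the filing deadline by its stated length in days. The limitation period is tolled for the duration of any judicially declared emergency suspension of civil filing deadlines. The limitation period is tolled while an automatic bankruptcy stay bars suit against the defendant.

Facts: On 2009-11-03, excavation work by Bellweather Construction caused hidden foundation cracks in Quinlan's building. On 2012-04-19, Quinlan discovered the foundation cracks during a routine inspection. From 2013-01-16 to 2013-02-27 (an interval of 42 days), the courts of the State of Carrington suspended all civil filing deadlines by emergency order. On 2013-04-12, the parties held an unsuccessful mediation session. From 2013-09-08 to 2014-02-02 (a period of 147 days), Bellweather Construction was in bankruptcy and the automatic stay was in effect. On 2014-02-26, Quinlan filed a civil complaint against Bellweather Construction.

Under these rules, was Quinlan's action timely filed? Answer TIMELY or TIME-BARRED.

TIMELY

Under the discovery rule, the claim accrued on 2012-04-19, when Quinlan discovered the injury — not on the 2009-11-03 date of the underlying act.
The untolled deadline — 18 months after 2012-04-19 — is 2013-10-19.
The emergency suspension of filing deadlines from 2013-01-16 to 2013-02-27 tolled the period for 42 days, extending the deadline to 2013-11-30.
Because the automatic bankruptcy stay ran from 2013-09-08 to 2014-02-02, the deadline is extended by 147 days to 2014-04-26.
None of the other events listed affects the running of the period under the stated rules.
Quinlan filed on 2014-02-26, before the 2014-04-26 deadline, so the action is timely.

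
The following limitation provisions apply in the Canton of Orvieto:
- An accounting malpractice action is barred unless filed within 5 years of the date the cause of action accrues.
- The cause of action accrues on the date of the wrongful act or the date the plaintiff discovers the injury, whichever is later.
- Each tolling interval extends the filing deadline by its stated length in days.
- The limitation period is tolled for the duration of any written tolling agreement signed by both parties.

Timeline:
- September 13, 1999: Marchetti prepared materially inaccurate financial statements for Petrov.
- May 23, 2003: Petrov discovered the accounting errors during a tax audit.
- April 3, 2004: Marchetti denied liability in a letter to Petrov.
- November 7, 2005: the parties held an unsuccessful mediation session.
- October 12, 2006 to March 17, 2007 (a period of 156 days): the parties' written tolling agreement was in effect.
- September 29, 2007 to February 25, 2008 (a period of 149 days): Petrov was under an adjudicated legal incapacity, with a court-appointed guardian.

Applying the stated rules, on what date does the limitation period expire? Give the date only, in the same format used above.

October 26, 2008

Taking the later of the act (September 13, 1999) and discovery (May 23, 2003), the claim accrued on May 23, 2003.
Adding the 5 years base period to May 23, 2003 gives a deadline of May 23, 2008, before any tolling.
The period was tolled for 156 days by the written tolling agreement (October 12, 2006 to March 17, 2007), pushing the deadline to October 26, 2008.
No stated provision tolls the period for the plaintiff's incapacity, so the interval from September 29, 2007 to February 25, 2008 has no effect on the deadline.
None of the other events listed affects the running of the period under the stated rules.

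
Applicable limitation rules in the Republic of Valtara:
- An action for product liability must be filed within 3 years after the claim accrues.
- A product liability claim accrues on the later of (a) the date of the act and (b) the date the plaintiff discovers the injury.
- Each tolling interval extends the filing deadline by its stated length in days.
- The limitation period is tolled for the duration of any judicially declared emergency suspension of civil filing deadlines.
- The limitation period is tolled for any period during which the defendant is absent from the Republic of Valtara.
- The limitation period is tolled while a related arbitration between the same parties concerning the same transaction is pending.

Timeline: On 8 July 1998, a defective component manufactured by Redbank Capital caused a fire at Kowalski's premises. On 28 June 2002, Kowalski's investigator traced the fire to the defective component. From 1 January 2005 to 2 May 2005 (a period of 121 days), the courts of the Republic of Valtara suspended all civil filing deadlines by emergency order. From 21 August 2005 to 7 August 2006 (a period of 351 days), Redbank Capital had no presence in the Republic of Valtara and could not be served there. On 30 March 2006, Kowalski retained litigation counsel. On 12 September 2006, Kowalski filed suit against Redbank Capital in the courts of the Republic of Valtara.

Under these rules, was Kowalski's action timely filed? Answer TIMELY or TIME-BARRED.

TIMELY

Because discovery on 28 June 2002 post-dates the 8 July 1998 act, accrual under the later-of rule falls on 28 June 2002.
The untolled deadline — 3 years after 28 June 2002 — is 28 June 2005.
The period was tolled for 121 days by the emergency suspension of filing deadlines (1 January 2005 to 2 May 2005), pushing the deadline to 27 October 2005.
The defendant's absence from the jurisdiction from 21 August 2005 to 7 August 2006 tolled the period for 351 days, extending the deadline to 13 October 2006.
Nothing else in the chronology tolls or restarts the period.
Filing on 12 September 2006 beat the 13 October 2006 deadline — the action is timely.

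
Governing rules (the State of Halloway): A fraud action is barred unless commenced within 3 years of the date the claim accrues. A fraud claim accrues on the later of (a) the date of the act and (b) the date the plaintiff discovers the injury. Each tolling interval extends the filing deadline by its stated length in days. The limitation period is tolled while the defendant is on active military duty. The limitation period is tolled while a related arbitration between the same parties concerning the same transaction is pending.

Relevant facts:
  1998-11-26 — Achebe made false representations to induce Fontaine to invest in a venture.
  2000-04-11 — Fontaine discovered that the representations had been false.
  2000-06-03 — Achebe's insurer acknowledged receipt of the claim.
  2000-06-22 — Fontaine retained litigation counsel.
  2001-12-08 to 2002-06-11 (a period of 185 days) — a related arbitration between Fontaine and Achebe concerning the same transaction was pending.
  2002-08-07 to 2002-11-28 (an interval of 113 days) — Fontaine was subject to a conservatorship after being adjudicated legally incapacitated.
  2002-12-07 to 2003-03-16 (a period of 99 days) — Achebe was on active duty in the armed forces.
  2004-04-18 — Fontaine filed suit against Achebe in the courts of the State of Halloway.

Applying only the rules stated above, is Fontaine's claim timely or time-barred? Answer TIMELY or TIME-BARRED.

Taking the later of the act (1998-11-26) and discovery (2000-04-11), the claim accrued on 2000-04-11.
Adding the 3 years base period to 2000-04-11 gives a deadline of 2003-04-11, before any tolling.
The pending related arbitration from 2001-12-08 to 2002-06-11 tolled the period for 185 days, extending the deadline to 2003-10-13.
The period was tolled for 99 days by the defendant's active military service (2002-12-07 to 2003-03-16), pushing the deadline to 2004-01-20.
The plaintiff's legal incapacity from 2002-08-07 to 2002-11-28 does not toll the period, because no stated rule makes the plaintiff's incapacity a tolling event.
None of the other events listed affects the running of the period under the stated rules.
Fontaine filed on 2004-04-18, after the 2004-01-20 deadline, so the action is time-barred.

TIME-BARRED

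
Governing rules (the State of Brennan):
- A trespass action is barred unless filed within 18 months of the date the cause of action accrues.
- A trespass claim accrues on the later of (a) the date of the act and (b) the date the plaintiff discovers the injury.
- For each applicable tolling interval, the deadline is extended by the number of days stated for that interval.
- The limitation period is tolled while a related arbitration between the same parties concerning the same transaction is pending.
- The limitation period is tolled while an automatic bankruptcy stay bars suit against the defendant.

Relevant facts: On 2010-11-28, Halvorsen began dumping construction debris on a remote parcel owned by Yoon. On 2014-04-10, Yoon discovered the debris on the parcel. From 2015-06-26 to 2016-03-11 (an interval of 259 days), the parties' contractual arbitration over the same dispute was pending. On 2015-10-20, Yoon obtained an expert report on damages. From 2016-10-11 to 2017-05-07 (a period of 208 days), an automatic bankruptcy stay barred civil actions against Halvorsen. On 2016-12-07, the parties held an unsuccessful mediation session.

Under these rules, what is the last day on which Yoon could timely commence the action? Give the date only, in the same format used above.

2016-06-25

Because discovery on 2014-04-10 post-dates the 2010-11-28 act, accrual under the later-of rule falls on 2014-04-10.
18 months from 2014-04-10 is 2015-10-10.
Because the pending related arbitration ran from 2015-06-26 to 2016-03-11, the deadline is extended by 259 days to 2016-06-25.
By the time the automatic bankruptcy stay began on 2016-10-11, the limitation period had already expired on 2016-06-25; that interval cannot revive it.
None of the other events listed affects the running of the period under the stated rules.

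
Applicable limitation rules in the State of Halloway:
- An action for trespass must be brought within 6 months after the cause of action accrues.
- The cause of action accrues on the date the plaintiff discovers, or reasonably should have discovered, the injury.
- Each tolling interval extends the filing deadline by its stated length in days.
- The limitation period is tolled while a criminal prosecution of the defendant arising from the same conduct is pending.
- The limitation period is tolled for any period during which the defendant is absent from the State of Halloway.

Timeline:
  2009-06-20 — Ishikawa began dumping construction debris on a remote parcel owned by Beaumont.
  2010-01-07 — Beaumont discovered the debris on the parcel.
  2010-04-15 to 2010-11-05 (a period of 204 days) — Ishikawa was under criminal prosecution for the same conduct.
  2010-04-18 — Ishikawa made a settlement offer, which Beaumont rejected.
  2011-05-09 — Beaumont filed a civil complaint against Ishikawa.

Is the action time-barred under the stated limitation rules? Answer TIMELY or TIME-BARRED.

TIME-BARRED

Under the discovery rule, the claim accrued on 2010-01-07, when Beaumont discovered the injury — not on the 2009-06-20 date of the underlying act.
6 months from 2010-01-07 is 2010-07-07.
Because the pending criminal prosecution ran from 2010-04-15 to 2010-11-05, the deadline is extended by 204 days to 2011-01-27.
None of the other events listed affects the running of the period under the stated rules.
The 2011-05-09 filing falls after the 2011-01-27 deadline; the claim is time-barred.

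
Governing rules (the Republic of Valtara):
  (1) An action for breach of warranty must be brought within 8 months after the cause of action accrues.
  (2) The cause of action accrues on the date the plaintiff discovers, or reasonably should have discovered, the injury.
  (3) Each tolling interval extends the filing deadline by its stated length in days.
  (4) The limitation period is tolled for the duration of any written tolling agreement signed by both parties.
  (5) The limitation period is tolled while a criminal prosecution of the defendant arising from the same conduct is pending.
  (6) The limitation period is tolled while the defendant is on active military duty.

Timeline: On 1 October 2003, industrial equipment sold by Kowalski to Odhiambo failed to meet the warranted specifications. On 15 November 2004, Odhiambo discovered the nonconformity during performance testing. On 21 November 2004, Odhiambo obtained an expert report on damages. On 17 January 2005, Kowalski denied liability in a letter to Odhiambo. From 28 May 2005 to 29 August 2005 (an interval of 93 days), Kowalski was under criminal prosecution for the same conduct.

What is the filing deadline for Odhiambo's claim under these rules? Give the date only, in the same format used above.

Under the discovery rule, the claim accrued on 15 November 2004, when Odhiambo discovered the injury — not on the 1 October 2003 date of the underlying act.
Adding the 8 months base period to 15 November 2004 gives a deadline of 15 July 2005, before any tolling.
The period was tolled for 93 days by the pending criminal prosecution (28 May 2005 to 29 August 2005), pushing the deadline to 16 October 2005.
None of the other events listed affects the running of the period under the stated rules.

16 October 2005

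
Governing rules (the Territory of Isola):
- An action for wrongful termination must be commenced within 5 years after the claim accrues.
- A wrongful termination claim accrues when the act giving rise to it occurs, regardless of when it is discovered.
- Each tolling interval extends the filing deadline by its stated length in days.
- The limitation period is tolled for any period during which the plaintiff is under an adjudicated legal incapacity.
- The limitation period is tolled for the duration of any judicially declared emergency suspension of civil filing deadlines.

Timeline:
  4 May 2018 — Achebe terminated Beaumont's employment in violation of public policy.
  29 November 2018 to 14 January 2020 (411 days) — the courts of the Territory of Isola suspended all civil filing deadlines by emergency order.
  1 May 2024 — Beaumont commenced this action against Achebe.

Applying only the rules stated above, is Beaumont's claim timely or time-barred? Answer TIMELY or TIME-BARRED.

The limitation period began to run on 4 May 2018.
Adding the 5 years base period to 4 May 2018 gives a deadline of 4 May 2023, before any tolling.
Because the emergency suspension of filing deadlines ran from 29 November 2018 to 14 January 2020, the deadline is extended by 411 days to 18 June 2024.
The 1 May 2024 filing precedes the 18 June 2024 deadline; the claim is timely.

TIMELY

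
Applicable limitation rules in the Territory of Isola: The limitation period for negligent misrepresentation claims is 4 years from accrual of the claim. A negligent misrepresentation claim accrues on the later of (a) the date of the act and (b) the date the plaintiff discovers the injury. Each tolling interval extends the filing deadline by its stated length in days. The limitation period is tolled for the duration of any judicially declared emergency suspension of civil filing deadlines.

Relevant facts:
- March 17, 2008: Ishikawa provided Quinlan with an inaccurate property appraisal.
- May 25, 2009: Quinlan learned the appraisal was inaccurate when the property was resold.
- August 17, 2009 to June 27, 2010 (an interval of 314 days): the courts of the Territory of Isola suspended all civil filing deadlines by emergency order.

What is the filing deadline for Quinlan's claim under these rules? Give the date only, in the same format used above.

April 4, 2014

The claim accrued on May 25, 2009 — the later of the March 17, 2008 act and the May 25, 2009 discovery.
Adding the 4 years base period to May 25, 2009 gives a deadline of May 25, 2013, before any tolling.
Because the emergency suspension of filing deadlines ran from August 17, 2009 to June 27, 2010, the deadline is extended by 314 days to April 4, 2014.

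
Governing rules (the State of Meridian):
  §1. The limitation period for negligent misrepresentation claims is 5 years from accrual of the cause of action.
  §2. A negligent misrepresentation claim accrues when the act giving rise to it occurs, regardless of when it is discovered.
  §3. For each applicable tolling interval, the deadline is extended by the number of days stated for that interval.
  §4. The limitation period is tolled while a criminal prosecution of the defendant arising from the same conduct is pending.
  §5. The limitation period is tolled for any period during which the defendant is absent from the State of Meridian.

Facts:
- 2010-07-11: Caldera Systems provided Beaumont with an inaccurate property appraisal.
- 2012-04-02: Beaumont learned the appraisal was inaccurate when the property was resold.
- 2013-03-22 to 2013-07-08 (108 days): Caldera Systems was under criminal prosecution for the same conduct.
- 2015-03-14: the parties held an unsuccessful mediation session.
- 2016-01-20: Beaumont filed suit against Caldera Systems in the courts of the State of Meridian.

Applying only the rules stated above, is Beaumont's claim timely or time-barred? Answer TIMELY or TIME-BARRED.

TIME-BARRED

Accrual is governed by the date of the act, so the period began to run on 2010-07-11; the later discovery on 2012-04-02 is irrelevant under the stated rule.
Adding the 5 years base period to 2010-07-11 gives a deadline of 2015-07-11, before any tolling.
Because the pending criminal prosecution ran from 2013-03-22 to 2013-07-08, the deadline is extended by 108 days to 2015-10-27.
None of the other events listed affects the running of the period under the stated rules.
Filing on 2016-01-20 missed the 2015-10-27 deadline — the action is time-barred.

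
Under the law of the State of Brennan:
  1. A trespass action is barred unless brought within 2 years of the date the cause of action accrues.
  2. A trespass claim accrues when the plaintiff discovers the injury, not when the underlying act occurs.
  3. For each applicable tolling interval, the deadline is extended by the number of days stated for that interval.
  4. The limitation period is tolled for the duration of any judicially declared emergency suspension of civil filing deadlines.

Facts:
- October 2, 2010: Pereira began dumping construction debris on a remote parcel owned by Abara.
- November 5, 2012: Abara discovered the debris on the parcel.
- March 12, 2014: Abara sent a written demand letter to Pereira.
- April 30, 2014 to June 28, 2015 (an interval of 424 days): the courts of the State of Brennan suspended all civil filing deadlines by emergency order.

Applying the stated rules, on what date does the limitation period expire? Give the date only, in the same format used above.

January 3, 2016

The claim did not accrue until Abara discovered the injury on November 5, 2012; the October 2, 2010 act date does not start the clock under the stated rule.
Adding the 2 years base period to November 5, 2012 gives a deadline of November 5, 2014, before any tolling.
The emergency suspension of filing deadlines from April 30, 2014 to June 28, 2015 tolled the period for 424 days, extending the deadline to January 3, 2016.
None of the other events listed affects the running of the period under the stated rules.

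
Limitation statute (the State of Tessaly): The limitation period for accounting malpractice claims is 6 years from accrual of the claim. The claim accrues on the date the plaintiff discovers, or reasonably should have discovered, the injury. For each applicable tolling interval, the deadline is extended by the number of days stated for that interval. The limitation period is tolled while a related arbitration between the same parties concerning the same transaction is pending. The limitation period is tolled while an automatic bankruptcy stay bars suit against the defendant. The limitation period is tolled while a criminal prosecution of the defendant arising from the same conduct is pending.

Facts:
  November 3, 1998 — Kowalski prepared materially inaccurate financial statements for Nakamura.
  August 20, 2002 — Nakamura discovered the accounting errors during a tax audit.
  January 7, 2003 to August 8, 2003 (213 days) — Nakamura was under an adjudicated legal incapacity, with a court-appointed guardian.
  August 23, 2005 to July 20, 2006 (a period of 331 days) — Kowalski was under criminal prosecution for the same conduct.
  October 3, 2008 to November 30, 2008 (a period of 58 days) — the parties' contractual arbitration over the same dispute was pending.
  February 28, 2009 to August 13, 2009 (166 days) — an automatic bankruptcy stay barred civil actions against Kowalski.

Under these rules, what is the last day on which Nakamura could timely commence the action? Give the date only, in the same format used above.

The claim did not accrue until Nakamura discovered the injury on August 20, 2002; the November 3, 1998 act date does not start the clock under the stated rule.
Adding the 6 years base period to August 20, 2002 gives a deadline of August 20, 2008, before any tolling.
Because the pending criminal prosecution ran from August 23, 2005 to July 20, 2006, the deadline is extended by 331 days to July 17, 2009.
The pending related arbitration from October 3, 2008 to November 30, 2008 tolled the period for 58 days, extending the deadline to September 13, 2009.
Because the automatic bankruptcy stay ran from February 28, 2009 to August 13, 2009, the deadline is extended by 166 days to February 26, 2010.
Although the plaintiff's incapacity ran from January 7, 2003 to August 8, 2003, the stated rules do not make that a tolling event, so it is disregarded.

February 26, 2010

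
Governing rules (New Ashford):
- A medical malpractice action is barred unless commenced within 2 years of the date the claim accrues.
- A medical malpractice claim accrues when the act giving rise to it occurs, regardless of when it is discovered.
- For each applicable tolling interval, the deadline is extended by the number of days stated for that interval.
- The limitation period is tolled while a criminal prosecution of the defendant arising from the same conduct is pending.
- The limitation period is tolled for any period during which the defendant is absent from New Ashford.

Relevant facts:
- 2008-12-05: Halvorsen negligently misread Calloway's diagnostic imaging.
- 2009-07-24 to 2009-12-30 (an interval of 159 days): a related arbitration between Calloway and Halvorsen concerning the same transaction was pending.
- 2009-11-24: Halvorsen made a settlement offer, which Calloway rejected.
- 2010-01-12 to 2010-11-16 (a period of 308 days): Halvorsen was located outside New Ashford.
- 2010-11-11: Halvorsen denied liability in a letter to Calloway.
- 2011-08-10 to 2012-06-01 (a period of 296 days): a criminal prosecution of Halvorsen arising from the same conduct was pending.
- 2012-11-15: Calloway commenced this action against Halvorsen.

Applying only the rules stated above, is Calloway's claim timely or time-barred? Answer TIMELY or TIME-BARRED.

The claim accrued on 2008-12-05, when the wrongful act occurred.
Adding the 2 years base period to 2008-12-05 gives a deadline of 2010-12-05, before any tolling.
Because the defendant's absence from the jurisdiction ran from 2010-01-12 to 2010-11-16, the deadline is extended by 308 days to 2011-10-09.
The period was tolled for 296 days by the pending criminal prosecution (2011-08-10 to 2012-06-01), pushing the deadline to 2012-07-31.
The pending related arbitration from 2009-07-24 to 2009-12-30 does not toll the period, because no stated rule makes a pending arbitration a tolling event.
Nothing else in the chronology tolls or restarts the period.
Filing on 2012-11-15 missed the 2012-07-31 deadline — the action is time-barred.

TIME-BARRED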